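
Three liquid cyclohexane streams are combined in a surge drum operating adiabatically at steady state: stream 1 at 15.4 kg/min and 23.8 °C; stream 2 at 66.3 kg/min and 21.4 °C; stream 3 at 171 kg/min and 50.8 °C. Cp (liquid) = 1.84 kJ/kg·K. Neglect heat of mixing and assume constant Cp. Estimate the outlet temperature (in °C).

T_out = 41.4 °C

Energy balance with Q = 0: Σ ṁᵢCp,ᵢ(T_out − Tᵢ) = 0
Σ ṁᵢCp,ᵢTᵢ = 15.4×1.84×23.8 + 66.3×1.84×21.4 + 171×1.84×50.8 = 19269
Σ ṁᵢCp,ᵢ = 15.4×1.84 + 66.3×1.84 + 171×1.84 = 464.97
T_out = 19269 / 464.97 = 41.441 °C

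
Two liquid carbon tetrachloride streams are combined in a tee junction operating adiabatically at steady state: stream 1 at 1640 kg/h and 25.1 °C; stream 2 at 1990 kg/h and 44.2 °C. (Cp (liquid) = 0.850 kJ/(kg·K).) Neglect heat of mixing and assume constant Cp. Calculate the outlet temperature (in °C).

Adiabatic, steady state ⇒ Σ ṁᵢCp,ᵢ(T_out − Tᵢ) = 0
T_out = Σ ṁᵢCp,ᵢTᵢ / Σ ṁᵢCp,ᵢ
      = 109750 / 3085.5 = 35.571 °C

T_out = 35.6 °C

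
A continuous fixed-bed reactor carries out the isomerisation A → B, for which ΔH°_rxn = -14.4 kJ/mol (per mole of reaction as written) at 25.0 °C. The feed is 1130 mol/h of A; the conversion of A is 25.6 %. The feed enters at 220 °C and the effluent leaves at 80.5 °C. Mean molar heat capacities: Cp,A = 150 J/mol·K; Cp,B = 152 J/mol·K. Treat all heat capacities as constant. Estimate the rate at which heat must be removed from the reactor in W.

Q_out = 7720 W

Extent of reaction ξ = 0.256 × 1130 = 289.28 mol/h
Reaction term: ξ·ΔH°_rxn = 289.28 × -14.4 = -4165.6 kJ/h
Sensible, feed 220→25 °C: -33052 kJ/h
Outlet flows (mol/h): A 840.72, B 289.28
Sensible, products 25→80.5 °C: 9439.4 kJ/h
Q = ΔH = -27779 kJ/h = -7.7163 kW
Heat removed = 7716.3 W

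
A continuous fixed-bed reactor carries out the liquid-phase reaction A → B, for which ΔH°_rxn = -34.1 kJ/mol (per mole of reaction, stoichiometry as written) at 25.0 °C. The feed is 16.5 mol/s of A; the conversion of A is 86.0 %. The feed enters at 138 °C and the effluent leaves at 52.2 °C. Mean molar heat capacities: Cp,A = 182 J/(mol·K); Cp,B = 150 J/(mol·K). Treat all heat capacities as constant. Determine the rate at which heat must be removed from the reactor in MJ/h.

Extent of reaction ξ = 0.860 × 16.5 = 14.19 mol/s
Reaction term: ξ·ΔH°_rxn = 14.19 × -34.1 = -483.88 kJ/s
Sensible, feed 138→25 °C: -339.34 kJ/s
Outlet flows (mol/s): A 2.31, B 14.19
Sensible, products 25→52.2 °C: 69.331 kJ/s
Q = ΔH = -753.89 kJ/s = -753.89 kW
Heat removed = 2714 MJ/h

Q_out = 2710 MJ/h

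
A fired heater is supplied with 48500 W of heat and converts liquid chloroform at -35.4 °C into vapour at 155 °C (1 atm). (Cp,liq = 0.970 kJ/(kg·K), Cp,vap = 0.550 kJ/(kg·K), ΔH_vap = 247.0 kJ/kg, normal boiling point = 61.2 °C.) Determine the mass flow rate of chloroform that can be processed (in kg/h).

ṁ = 445 kg/h

Δh = 0.970×(61.2−-35.4) + 247.0 + 0.550×(155−61.2) = 392.29 kJ/kg
Q = 48500 W = 48.5 kJ/s = 174600 kJ/h
ṁ = Q/Δh = 174600 / 392.29 = 445.08 kg/h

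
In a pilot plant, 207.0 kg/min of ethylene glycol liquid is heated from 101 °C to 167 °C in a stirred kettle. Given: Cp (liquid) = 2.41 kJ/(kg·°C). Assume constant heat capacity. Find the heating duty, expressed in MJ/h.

Q = 1980 MJ/h

Q = ṁ·Cp·ΔT = 207.0 × 2.41 × (167 − 101) = 32925 kJ/min
Converting: 32925 / 60 s = 548.76 kW
Heating duty = 1975.5 MJ/h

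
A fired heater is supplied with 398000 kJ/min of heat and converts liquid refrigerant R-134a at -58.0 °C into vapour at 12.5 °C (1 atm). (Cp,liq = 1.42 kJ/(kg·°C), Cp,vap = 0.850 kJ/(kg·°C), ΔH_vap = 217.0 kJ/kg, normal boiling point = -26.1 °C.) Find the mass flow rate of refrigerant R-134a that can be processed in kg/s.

Δh = 1.42×(-26.1−-58.0) + 217.0 + 0.850×(12.5−-26.1) = 295.11 kJ/kg
Q = 398000 kJ/min = 6633.3 kJ/s = 6633.3 kJ/s
ṁ = Q/Δh = 6633.3 / 295.11 = 22.478 kg/s

ṁ = 22.5 kg/s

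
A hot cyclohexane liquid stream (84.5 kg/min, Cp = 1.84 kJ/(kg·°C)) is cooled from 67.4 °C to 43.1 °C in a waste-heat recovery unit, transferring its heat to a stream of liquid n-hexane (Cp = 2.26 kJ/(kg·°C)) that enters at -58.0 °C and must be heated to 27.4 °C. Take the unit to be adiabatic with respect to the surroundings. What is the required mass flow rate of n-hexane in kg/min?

Heat released by hot stream: Q = 84.5 × 1.84 × (67.4 − 43.1) = 3778.2 kJ/min
Energy balance on cold side (adiabatic exchanger): Q = ṁ_c·Cp_c·(T_c,out − T_c,in)
ṁ_c = 3778.2 / [2.26 × (27.4 − -58.0)] = 19.576 kg/min

ṁ_c = 19.6 kg/min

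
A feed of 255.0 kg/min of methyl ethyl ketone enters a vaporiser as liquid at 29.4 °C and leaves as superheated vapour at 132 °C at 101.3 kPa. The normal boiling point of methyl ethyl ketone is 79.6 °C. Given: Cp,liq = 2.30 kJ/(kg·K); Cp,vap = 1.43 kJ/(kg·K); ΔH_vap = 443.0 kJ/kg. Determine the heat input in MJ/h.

liquid 29.4→79.6 °C: 115.46 kJ/kg
vaporisation at 79.6 °C: 443 kJ/kg
vapour 79.6→132 °C: 74.932 kJ/kg
Δh = 115.46 + 443 + 74.932 = 633.39 kJ/kg
Q = ṁ·Δh = 255.0 kg/min × 633.39 kJ/kg = 161510 kJ/min
|Q| = 2691.9 kW = 9690.9 MJ/h

Q = 9690 MJ/h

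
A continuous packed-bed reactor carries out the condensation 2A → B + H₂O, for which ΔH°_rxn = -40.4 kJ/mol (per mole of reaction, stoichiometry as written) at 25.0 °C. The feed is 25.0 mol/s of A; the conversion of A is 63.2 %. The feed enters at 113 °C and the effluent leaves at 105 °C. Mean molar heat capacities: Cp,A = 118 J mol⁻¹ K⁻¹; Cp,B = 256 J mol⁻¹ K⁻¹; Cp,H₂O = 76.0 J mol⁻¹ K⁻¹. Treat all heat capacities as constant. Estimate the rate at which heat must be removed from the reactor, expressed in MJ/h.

Q_out = 1020 MJ/h

Extent of reaction ξ = 0.632 × 25.0 / 2 = 7.9 mol/s
Reaction term: ξ·ΔH°_rxn = 7.9 × -40.4 = -319.16 kJ/s
Sensible, feed 113→25 °C: -259.6 kJ/s
Outlet flows (mol/s): A 9.2, B 7.9, H₂O 7.9
Sensible, products 25→105 °C: 296.67 kJ/s
Q = ΔH = -282.09 kJ/s = -282.09 kW
Heat removed = 1015.5 MJ/h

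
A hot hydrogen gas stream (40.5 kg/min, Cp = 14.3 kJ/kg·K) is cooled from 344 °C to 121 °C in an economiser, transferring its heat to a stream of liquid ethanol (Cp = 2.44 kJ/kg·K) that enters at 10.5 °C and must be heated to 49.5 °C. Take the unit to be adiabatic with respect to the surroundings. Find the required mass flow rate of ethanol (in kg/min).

ṁ_c = 1360 kg/min

Heat released by hot stream: Q = 40.5 × 14.3 × (344 − 121) = 129150 kJ/min
Energy balance on cold side (adiabatic exchanger): Q = ṁ_c·Cp_c·(T_c,out − T_c,in)
ṁ_c = 129150 / [2.44 × (49.5 − 10.5)] = 1357.2 kg/min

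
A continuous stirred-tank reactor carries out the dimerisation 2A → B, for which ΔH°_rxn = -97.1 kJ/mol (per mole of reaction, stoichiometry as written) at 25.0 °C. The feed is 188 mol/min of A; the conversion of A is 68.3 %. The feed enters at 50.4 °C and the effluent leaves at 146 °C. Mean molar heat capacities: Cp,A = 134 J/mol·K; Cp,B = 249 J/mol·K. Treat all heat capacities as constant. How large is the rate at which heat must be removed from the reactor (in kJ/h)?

Q_out = 238000 kJ/h

Extent of reaction ξ = 0.683 × 188 / 2 = 64.202 mol/min
Reaction term: ξ·ΔH°_rxn = 64.202 × -97.1 = -6234 kJ/min
Sensible, feed 50.4→25 °C: -639.88 kJ/min
Outlet flows (mol/min): A 59.596, B 64.202
Sensible, products 25→146 °C: 2900.6 kJ/min
Q = ΔH = -3973.3 kJ/min = -66.221 kW
Heat removed = 238400 kJ/h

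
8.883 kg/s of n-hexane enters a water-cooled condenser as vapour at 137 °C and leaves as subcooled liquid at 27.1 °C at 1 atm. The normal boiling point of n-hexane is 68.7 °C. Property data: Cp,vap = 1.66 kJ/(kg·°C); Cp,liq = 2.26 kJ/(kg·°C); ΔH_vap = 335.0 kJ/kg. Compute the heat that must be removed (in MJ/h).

vapour 137→68.7 °C: -113.38 kJ/kg
condensation at 68.7 °C: -335 kJ/kg
liquid 68.7→27.1 °C: -94.016 kJ/kg
Δh = -113.38 + -335 + -94.016 = -542.39 kJ/kg
Q = ṁ·Δh = 8.883 kg/s × -542.39 kJ/kg = -4818.1 kJ/s
|Q| = 4818.1 kW = 17345 MJ/h

Q_c = 17300 MJ/h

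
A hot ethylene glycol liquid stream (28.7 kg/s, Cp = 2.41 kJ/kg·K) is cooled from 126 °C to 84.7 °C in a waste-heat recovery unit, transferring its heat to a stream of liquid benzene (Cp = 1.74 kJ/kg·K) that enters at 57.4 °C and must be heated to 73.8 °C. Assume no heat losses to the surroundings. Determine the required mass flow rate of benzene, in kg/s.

Heat released by hot stream: Q = 28.7 × 2.41 × (126 − 84.7) = 2856.6 kJ/s
Energy balance on cold side (adiabatic exchanger): Q = ṁ_c·Cp_c·(T_c,out − T_c,in)
ṁ_c = 2856.6 / [1.74 × (73.8 − 57.4)] = 100.11 kg/s

ṁ_c = 100 kg/s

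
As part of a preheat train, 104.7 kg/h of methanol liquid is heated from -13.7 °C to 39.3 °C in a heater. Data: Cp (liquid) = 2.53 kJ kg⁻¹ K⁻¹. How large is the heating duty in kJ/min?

Q = 234 kJ/min

Q = ṁ·Cp·ΔT = 104.7 × 2.53 × (39.3 − -13.7) = 14039 kJ/h
Converting: 14039 / 3600 s = 3.8998 kW
Heating duty = 233.99 kJ/min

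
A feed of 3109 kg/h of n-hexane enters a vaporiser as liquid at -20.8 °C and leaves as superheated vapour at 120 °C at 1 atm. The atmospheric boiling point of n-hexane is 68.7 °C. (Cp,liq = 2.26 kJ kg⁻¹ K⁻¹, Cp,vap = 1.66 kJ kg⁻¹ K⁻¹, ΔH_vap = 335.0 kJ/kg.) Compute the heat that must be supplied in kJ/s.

Q = 538 kJ/s

liquid -20.8→68.7 °C: 202.27 kJ/kg
vaporisation at 68.7 °C: 335 kJ/kg
vapour 68.7→120 °C: 85.158 kJ/kg
Δh = 202.27 + 335 + 85.158 = 622.43 kJ/kg
Q = ṁ·Δh = 3109 kg/h × 622.43 kJ/kg = 1.9351e+06 kJ/h
|Q| = 537.54 kW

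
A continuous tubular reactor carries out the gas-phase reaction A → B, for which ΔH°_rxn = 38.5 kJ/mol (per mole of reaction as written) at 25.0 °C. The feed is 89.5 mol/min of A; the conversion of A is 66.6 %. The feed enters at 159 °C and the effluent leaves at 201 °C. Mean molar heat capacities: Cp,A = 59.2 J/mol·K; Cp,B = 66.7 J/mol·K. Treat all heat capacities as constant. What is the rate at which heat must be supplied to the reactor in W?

Extent of reaction ξ = 0.666 × 89.5 = 59.607 mol/min
Reaction term: ξ·ΔH°_rxn = 59.607 × 38.5 = 2294.9 kJ/min
Sensible, feed 159→25 °C: -709.99 kJ/min
Outlet flows (mol/min): A 29.893, B 59.607
Sensible, products 25→201 °C: 1011.2 kJ/min
Q = ΔH = 2596.1 kJ/min = 43.268 kW
Heat supplied = 43268 W

Q_in = 43300 W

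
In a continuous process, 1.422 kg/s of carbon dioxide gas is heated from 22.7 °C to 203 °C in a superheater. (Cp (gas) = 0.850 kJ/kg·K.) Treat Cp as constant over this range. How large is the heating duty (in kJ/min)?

Q = 13100 kJ/min

Q = ṁ·Cp·ΔT = 1.422 × 0.850 × (203 − 22.7) = 217.93 kJ/s
Heating duty = 13076 kJ/min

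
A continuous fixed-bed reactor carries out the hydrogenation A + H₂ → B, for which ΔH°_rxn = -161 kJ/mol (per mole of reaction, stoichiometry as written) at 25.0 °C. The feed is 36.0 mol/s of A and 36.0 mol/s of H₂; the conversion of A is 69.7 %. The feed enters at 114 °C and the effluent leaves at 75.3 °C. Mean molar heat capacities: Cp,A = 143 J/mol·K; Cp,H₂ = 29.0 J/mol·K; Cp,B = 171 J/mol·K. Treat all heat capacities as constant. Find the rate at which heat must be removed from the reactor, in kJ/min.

Extent of reaction ξ = 0.697 × 36.0 = 25.092 mol/s
Reaction term: ξ·ΔH°_rxn = 25.092 × -161 = -4039.8 kJ/s
Sensible, feed 114→25 °C: -551.09 kJ/s
Outlet flows (mol/s): A 10.908, H₂ 10.908, B 25.092
Sensible, products 25→75.3 °C: 310.2 kJ/s
Q = ΔH = -4280.7 kJ/s = -4280.7 kW
Heat removed = 256840 kJ/min

Q_out = 257000 kJ/min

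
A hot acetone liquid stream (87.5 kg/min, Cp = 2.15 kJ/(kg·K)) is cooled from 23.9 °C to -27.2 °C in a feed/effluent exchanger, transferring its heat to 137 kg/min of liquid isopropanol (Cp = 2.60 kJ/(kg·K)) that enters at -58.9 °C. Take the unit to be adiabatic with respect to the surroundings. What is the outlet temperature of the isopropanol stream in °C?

Heat released by hot stream: Q = 87.5 × 2.15 × (23.9 − -27.2) = 9613.2 kJ/min
Energy balance on cold side (adiabatic exchanger): Q = ṁ_c·Cp_c·(T_c,out − T_c,in)
T_c,out = -58.9 + 9613.2/(137 × 2.60) = -31.912 °C

T_c,out = -31.9 °C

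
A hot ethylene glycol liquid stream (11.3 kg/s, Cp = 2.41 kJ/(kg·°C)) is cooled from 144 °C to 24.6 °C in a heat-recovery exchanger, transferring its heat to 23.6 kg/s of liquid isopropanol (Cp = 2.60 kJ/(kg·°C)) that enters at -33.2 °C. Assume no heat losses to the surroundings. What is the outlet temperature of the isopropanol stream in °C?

T_c,out = 19.8 °C

Heat released by hot stream: Q = 11.3 × 2.41 × (144 − 24.6) = 3251.6 kJ/s
Energy balance on cold side (adiabatic exchanger): Q = ṁ_c·Cp_c·(T_c,out − T_c,in)
T_c,out = -33.2 + 3251.6/(23.6 × 2.60) = 19.793 °C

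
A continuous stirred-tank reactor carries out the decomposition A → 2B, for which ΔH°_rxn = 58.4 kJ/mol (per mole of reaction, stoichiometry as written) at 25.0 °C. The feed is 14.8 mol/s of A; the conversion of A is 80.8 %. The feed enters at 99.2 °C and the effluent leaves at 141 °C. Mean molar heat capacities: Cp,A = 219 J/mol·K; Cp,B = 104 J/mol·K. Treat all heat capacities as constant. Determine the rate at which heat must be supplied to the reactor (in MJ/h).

Extent of reaction ξ = 0.808 × 14.8 = 11.958 mol/s
Reaction term: ξ·ΔH°_rxn = 11.958 × 58.4 = 698.37 kJ/s
Sensible, feed 99.2→25 °C: -240.5 kJ/s
Outlet flows (mol/s): A 2.8416, B 23.917
Sensible, products 25→141 °C: 360.72 kJ/s
Q = ΔH = 818.59 kJ/s = 818.59 kW
Heat supplied = 2946.9 MJ/h

Q_in = 2950 MJ/h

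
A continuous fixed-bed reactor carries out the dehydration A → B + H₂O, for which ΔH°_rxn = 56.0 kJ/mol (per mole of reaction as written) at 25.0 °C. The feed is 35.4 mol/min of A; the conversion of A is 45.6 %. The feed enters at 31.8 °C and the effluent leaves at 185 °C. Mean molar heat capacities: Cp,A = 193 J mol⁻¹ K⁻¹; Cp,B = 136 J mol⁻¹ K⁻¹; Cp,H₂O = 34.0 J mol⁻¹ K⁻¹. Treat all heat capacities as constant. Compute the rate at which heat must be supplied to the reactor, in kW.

Q_in = 31.5 kW

Extent of reaction ξ = 0.456 × 35.4 = 16.142 mol/min
Reaction term: ξ·ΔH°_rxn = 16.142 × 56.0 = 903.97 kJ/min
Sensible, feed 31.8→25 °C: -46.459 kJ/min
Outlet flows (mol/min): A 19.258, B 16.142, H₂O 16.142
Sensible, products 25→185 °C: 1033.7 kJ/min
Q = ΔH = 1891.3 kJ/min = 31.521 kW
Heat supplied = 31.521 kW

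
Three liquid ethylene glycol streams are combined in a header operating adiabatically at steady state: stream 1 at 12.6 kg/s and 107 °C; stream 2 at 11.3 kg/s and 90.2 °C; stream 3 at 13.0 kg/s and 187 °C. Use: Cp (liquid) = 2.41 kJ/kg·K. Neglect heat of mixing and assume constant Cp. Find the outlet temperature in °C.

Adiabatic, steady state ⇒ Σ ṁᵢCp,ᵢ(T_out − Tᵢ) = 0
T_out = Σ ṁᵢCp,ᵢTᵢ / Σ ṁᵢCp,ᵢ
      = 11564 / 88.929 = 130.04 °C

T_out = 130 °C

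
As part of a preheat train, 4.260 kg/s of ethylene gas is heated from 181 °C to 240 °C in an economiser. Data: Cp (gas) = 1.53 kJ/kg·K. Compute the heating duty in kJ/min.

Q = 23100 kJ/min

Q = ṁ·Cp·ΔT = 4.260 × 1.53 × (240 − 181) = 384.55 kJ/s
Heating duty = 23073 kJ/min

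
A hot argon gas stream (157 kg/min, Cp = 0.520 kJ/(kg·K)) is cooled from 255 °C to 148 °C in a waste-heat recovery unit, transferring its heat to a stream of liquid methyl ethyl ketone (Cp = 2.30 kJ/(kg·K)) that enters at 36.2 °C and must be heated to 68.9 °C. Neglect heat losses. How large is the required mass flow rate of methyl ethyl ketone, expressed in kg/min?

ṁ_c = 116 kg/min

Heat released by hot stream: Q = 157 × 0.520 × (255 − 148) = 8735.5 kJ/min
Energy balance on cold side (adiabatic exchanger): Q = ṁ_c·Cp_c·(T_c,out − T_c,in)
ṁ_c = 8735.5 / [2.30 × (68.9 − 36.2)] = 116.15 kg/min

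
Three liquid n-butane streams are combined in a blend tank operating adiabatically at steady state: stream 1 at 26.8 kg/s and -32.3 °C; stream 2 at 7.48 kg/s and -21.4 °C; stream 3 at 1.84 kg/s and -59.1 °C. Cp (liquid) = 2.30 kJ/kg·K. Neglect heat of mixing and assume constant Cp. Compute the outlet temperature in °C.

Adiabatic, steady state ⇒ Σ ṁᵢCp,ᵢ(T_out − Tᵢ) = 0
T_out = Σ ṁᵢCp,ᵢTᵢ / Σ ṁᵢCp,ᵢ
      = -2609.2 / 83.076 = -31.408 °C

T_out = -31.4 °C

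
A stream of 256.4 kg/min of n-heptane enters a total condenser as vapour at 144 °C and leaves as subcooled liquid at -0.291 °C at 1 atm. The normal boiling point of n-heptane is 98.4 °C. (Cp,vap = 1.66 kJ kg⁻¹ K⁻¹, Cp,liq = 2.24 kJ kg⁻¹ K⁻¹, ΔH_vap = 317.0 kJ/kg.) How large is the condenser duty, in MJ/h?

Q_c = 9440 MJ/h

vapour 144→98.4 °C: -75.696 kJ/kg
condensation at 98.4 °C: -317 kJ/kg
liquid 98.4→-0.291 °C: -221.07 kJ/kg
Δh = -75.696 + -317 + -221.07 = -613.76 kJ/kg
Q = ṁ·Δh = 256.4 kg/min × -613.76 kJ/kg = -157370 kJ/min
|Q| = 2622.8 kW = 9442.1 MJ/h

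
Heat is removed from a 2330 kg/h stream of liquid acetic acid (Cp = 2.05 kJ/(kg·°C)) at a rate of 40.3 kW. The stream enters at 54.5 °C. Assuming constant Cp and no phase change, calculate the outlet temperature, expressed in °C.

Q = 40.3 kW = 145080 kJ/h
ΔT = Q/(ṁ·Cp) = 145080/(2330×2.05) = 30.374 K
T_out = 54.5 − 30.374 = 24.126 °C

T_out = 24.1 °C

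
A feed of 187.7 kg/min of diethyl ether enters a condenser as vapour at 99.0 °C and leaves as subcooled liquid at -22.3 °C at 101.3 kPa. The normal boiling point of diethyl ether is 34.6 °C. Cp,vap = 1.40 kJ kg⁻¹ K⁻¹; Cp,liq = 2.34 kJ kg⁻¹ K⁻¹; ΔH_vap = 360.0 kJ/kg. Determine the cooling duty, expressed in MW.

Q_c = 1.82 MW

vapour 99.0→34.6 °C: -90.16 kJ/kg
condensation at 34.6 °C: -360 kJ/kg
liquid 34.6→-22.3 °C: -133.15 kJ/kg
Δh = -90.16 + -360 + -133.15 = -583.31 kJ/kg
Q = ṁ·Δh = 187.7 kg/min × -583.31 kJ/kg = -109490 kJ/min
|Q| = 1824.8 kW = 1.8248 MW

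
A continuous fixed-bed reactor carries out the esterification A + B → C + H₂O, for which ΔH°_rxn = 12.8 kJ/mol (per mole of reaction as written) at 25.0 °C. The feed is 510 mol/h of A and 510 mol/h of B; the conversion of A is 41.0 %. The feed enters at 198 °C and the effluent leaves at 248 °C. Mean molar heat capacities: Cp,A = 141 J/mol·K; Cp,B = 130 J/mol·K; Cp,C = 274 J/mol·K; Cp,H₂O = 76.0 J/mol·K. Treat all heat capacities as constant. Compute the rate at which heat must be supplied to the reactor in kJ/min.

Extent of reaction ξ = 0.410 × 510 = 209.1 mol/h
Reaction term: ξ·ΔH°_rxn = 209.1 × 12.8 = 2676.5 kJ/h
Sensible, feed 198→25 °C: -23910 kJ/h
Outlet flows (mol/h): A 300.9, B 300.9, C 209.1, H₂O 209.1
Sensible, products 25→248 °C: 34505 kJ/h
Q = ΔH = 13271 kJ/h = 3.6863 kW
Heat supplied = 221.18 kJ/min

Q_in = 221 kJ/min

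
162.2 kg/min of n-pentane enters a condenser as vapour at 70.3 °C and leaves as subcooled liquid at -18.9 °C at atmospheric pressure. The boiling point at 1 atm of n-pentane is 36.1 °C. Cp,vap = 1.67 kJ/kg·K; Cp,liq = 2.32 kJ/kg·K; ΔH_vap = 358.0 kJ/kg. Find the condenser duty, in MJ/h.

vapour 70.3→36.1 °C: -57.114 kJ/kg
condensation at 36.1 °C: -358 kJ/kg
liquid 36.1→-18.9 °C: -127.6 kJ/kg
Δh = -57.114 + -358 + -127.6 = -542.71 kJ/kg
Q = ṁ·Δh = 162.2 kg/min × -542.71 kJ/kg = -88028 kJ/min
|Q| = 1467.1 kW = 5281.7 MJ/h

Q_c = 5280 MJ/h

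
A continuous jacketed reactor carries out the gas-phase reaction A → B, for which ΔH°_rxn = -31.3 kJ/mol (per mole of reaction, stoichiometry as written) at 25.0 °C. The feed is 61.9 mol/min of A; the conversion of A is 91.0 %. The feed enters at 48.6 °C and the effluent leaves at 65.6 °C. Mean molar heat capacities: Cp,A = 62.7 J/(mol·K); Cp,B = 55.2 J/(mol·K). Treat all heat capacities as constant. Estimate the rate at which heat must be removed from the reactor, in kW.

Q_out = 28.6 kW

Extent of reaction ξ = 0.910 × 61.9 = 56.329 mol/min
Reaction term: ξ·ΔH°_rxn = 56.329 × -31.3 = -1763.1 kJ/min
Sensible, feed 48.6→25 °C: -91.595 kJ/min
Outlet flows (mol/min): A 5.571, B 56.329
Sensible, products 25→65.6 °C: 140.42 kJ/min
Q = ΔH = -1714.3 kJ/min = -28.571 kW
Heat removed = 28.571 kW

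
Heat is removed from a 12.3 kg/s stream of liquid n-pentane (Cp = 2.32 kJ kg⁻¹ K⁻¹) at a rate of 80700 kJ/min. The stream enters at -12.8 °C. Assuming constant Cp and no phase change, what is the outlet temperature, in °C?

T_out = -59.9 °C

Q = 80700 kJ/min = 1345 kJ/s
ΔT = Q/(ṁ·Cp) = 1345/(12.3×2.32) = 47.133 K
T_out = -12.8 − 47.133 = -59.933 °C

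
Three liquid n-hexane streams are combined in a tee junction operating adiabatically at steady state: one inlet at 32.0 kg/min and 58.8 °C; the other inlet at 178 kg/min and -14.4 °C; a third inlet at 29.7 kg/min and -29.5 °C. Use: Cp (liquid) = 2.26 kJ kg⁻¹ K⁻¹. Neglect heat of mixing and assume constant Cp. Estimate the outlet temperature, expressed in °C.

No heat crosses the boundary, so H_out = H_in.
Σ ṁᵢCp,ᵢTᵢ = 32.0×2.26×58.8 + 178×2.26×-14.4 + 29.7×2.26×-29.5 = -3520.5
Σ ṁᵢCp,ᵢ = 32.0×2.26 + 178×2.26 + 29.7×2.26 = 541.72
T_out = -3520.5 / 541.72 = -6.4987 °C

T_out = -6.50 °C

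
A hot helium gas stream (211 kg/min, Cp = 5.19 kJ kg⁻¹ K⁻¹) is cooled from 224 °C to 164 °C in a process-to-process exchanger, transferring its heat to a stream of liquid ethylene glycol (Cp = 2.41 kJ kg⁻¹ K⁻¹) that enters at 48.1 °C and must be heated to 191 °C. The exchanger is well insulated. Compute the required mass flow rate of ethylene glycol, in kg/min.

Heat released by hot stream: Q = 211 × 5.19 × (224 − 164) = 65705 kJ/min
Energy balance on cold side (adiabatic exchanger): Q = ṁ_c·Cp_c·(T_c,out − T_c,in)
ṁ_c = 65705 / [2.41 × (191 − 48.1)] = 190.79 kg/min

ṁ_c = 191 kg/min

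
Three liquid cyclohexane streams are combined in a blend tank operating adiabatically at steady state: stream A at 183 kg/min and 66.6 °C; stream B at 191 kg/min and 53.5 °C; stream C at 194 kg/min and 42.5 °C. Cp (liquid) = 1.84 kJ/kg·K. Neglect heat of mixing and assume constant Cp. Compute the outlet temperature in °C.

T_out = 54.0 °C

Energy balance with Q = 0: Σ ṁᵢCp,ᵢ(T_out − Tᵢ) = 0
T_out = Σ ṁᵢCp,ᵢTᵢ / Σ ṁᵢCp,ᵢ
      = 56398 / 1045.1 = 53.964 °C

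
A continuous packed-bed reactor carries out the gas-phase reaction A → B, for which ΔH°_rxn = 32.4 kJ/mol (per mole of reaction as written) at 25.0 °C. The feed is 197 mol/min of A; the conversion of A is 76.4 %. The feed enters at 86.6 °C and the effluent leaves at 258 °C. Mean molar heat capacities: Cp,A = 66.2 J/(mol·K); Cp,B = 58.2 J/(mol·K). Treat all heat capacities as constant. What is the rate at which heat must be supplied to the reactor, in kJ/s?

Extent of reaction ξ = 0.764 × 197 = 150.51 mol/min
Reaction term: ξ·ΔH°_rxn = 150.51 × 32.4 = 4876.5 kJ/min
Sensible, feed 86.6→25 °C: -803.35 kJ/min
Outlet flows (mol/min): A 46.492, B 150.51
Sensible, products 25→258 °C: 2758.1 kJ/min
Q = ΔH = 6831.2 kJ/min = 113.85 kW
Heat supplied = 113.85 kJ/s

Q_in = 114 kJ/s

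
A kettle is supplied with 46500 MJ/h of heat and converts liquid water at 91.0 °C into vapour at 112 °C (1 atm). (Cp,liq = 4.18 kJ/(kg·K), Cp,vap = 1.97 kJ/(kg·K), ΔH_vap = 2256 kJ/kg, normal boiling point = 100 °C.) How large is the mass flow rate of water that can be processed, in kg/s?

ṁ = 5.57 kg/s

Δh = 4.18×(100−91.0) + 2256 + 1.97×(112−100) = 2317.3 kJ/kg
Q = 46500 MJ/h = 12917 kJ/s = 12917 kJ/s
ṁ = Q/Δh = 12917 / 2317.3 = 5.5741 kg/s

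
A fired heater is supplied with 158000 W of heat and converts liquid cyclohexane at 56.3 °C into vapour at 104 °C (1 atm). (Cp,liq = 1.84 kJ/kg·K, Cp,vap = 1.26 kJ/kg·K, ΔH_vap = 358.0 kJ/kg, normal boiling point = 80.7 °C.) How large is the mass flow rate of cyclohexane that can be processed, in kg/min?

Δh = 1.84×(80.7−56.3) + 358.0 + 1.26×(104−80.7) = 432.25 kJ/kg
Q = 158000 W = 158 kJ/s = 9480 kJ/min
ṁ = Q/Δh = 9480 / 432.25 = 21.932 kg/min

ṁ = 21.9 kg/min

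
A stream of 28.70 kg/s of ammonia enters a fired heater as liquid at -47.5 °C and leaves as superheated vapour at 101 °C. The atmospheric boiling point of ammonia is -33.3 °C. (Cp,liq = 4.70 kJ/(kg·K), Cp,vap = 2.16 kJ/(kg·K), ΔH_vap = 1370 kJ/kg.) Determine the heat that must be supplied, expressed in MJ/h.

Q = 178000 MJ/h

liquid -47.5→-33.3 °C: 66.74 kJ/kg
vaporisation at -33.3 °C: 1370 kJ/kg
vapour -33.3→101 °C: 290.09 kJ/kg
Δh = 66.74 + 1370 + 290.09 = 1726.8 kJ/kg
Q = ṁ·Δh = 28.70 kg/s × 1726.8 kJ/kg = 49560 kJ/s
|Q| = 49560 kW = 178420 MJ/h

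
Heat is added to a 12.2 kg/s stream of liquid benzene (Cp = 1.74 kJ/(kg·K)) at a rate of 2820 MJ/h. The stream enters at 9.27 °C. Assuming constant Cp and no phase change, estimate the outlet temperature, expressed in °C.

T_out = 46.2 °C

Q = 2820 MJ/h = 783.33 kJ/s
ΔT = Q/(ṁ·Cp) = 783.33/(12.2×1.74) = 36.901 K
T_out = 9.27 + 36.901 = 46.171 °C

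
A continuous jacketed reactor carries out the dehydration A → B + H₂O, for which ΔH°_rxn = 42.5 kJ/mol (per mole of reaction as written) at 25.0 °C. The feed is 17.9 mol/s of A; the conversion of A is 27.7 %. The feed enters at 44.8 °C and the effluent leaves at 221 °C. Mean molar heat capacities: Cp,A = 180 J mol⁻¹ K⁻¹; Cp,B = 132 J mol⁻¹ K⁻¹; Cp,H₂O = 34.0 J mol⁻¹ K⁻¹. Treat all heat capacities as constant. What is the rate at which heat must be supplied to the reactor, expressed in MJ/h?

Extent of reaction ξ = 0.277 × 17.9 = 4.9583 mol/s
Reaction term: ξ·ΔH°_rxn = 4.9583 × 42.5 = 210.73 kJ/s
Sensible, feed 44.8→25 °C: -63.796 kJ/s
Outlet flows (mol/s): A 12.942, B 4.9583, H₂O 4.9583
Sensible, products 25→221 °C: 617.91 kJ/s
Q = ΔH = 764.84 kJ/s = 764.84 kW
Heat supplied = 2753.4 MJ/h

Q_in = 2750 MJ/h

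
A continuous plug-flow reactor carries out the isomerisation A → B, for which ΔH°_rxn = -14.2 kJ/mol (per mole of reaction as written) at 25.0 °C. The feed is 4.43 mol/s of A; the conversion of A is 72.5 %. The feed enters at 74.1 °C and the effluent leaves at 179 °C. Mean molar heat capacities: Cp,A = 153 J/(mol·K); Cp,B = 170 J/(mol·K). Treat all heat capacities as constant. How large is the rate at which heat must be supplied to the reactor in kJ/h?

Extent of reaction ξ = 0.725 × 4.43 = 3.2117 mol/s
Reaction term: ξ·ΔH°_rxn = 3.2117 × -14.2 = -45.607 kJ/s
Sensible, feed 74.1→25 °C: -33.279 kJ/s
Outlet flows (mol/s): A 1.2182, B 3.2117
Sensible, products 25→179 °C: 112.79 kJ/s
Q = ΔH = 33.902 kJ/s = 33.902 kW
Heat supplied = 122050 kJ/h

Q_in = 122000 kJ/h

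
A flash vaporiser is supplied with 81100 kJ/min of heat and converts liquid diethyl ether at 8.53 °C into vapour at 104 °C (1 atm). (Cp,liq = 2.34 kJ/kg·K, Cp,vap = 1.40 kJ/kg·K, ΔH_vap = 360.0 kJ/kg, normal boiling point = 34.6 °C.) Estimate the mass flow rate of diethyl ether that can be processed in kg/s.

ṁ = 2.61 kg/s

Δh = 2.34×(34.6−8.53) + 360.0 + 1.40×(104−34.6) = 518.16 kJ/kg
Q = 81100 kJ/min = 1351.7 kJ/s = 1351.7 kJ/s
ṁ = Q/Δh = 1351.7 / 518.16 = 2.6086 kg/s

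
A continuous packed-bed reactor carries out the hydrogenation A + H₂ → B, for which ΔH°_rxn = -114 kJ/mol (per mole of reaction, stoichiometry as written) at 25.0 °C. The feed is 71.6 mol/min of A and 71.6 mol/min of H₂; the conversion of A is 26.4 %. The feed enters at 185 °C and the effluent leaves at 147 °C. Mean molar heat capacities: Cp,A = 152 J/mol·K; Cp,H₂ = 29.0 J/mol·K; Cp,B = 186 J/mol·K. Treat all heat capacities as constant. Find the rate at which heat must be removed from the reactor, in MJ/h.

Q_out = 158 MJ/h

Extent of reaction ξ = 0.264 × 71.6 = 18.902 mol/min
Reaction term: ξ·ΔH°_rxn = 18.902 × -114 = -2154.9 kJ/min
Sensible, feed 185→25 °C: -2073.5 kJ/min
Outlet flows (mol/min): A 52.698, H₂ 52.698, B 18.902
Sensible, products 25→147 °C: 1592.6 kJ/min
Q = ΔH = -2635.8 kJ/min = -43.93 kW
Heat removed = 158.15 MJ/h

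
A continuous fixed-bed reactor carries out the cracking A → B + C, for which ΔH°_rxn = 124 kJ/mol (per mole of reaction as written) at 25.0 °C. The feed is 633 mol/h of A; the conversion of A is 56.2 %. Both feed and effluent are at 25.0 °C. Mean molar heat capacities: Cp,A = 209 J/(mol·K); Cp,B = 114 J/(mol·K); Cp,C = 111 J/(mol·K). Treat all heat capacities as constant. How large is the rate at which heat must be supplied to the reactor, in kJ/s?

Q_in = 12.3 kJ/s

Extent of reaction ξ = 0.562 × 633 = 355.75 mol/h
Reaction term: ξ·ΔH°_rxn = 355.75 × 124 = 44113 kJ/h
Q = ΔH = 44113 kJ/h = 12.253 kW
Heat supplied = 12.253 kJ/s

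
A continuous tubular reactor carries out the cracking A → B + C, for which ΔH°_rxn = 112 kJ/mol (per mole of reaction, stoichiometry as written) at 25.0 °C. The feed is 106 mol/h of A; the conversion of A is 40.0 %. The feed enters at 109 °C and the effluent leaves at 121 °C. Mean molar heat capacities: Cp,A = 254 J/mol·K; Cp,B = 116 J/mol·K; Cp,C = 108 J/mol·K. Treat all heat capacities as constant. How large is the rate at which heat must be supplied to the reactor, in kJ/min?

Q_in = 82.5 kJ/min

Extent of reaction ξ = 0.400 × 106 = 42.4 mol/h
Reaction term: ξ·ΔH°_rxn = 42.4 × 112 = 4748.8 kJ/h
Sensible, feed 109→25 °C: -2261.6 kJ/h
Outlet flows (mol/h): A 63.6, B 42.4, C 42.4
Sensible, products 25→121 °C: 2462.6 kJ/h
Q = ΔH = 4949.8 kJ/h = 1.3749 kW
Heat supplied = 82.496 kJ/min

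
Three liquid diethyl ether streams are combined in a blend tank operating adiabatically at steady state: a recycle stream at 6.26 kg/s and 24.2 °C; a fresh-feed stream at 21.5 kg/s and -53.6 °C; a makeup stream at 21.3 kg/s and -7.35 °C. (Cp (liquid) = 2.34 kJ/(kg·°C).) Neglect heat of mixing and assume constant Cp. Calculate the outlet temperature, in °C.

T_out = -23.6 °C

No heat crosses the boundary, so H_out = H_in.
Σ ṁᵢCp,ᵢTᵢ = 6.26×2.34×24.2 + 21.5×2.34×-53.6 + 21.3×2.34×-7.35 = -2708.5
Σ ṁᵢCp,ᵢ = 6.26×2.34 + 21.5×2.34 + 21.3×2.34 = 114.8
T_out = -2708.5 / 114.8 = -23.593 °C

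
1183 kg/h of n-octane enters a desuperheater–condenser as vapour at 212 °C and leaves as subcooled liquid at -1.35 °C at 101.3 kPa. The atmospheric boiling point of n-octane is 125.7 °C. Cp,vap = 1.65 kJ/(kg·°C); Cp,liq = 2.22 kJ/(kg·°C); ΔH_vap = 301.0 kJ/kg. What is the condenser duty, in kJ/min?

Q_c = 14300 kJ/min

vapour 212→125.7 °C: -142.39 kJ/kg
condensation at 125.7 °C: -301 kJ/kg
liquid 125.7→-1.35 °C: -282.05 kJ/kg
Δh = -142.39 + -301 + -282.05 = -725.45 kJ/kg
Q = ṁ·Δh = 1183 kg/h × -725.45 kJ/kg = -858200 kJ/h
|Q| = 238.39 kW = 14303 kJ/min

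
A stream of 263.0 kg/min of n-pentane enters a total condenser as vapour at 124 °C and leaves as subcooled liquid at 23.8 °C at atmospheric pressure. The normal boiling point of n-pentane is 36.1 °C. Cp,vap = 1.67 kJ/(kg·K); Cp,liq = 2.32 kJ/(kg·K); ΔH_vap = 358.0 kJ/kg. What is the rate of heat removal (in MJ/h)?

Q_c = 8420 MJ/h

vapour 124→36.1 °C: -146.79 kJ/kg
condensation at 36.1 °C: -358 kJ/kg
liquid 36.1→23.8 °C: -28.536 kJ/kg
Δh = -146.79 + -358 + -28.536 = -533.33 kJ/kg
Q = ṁ·Δh = 263.0 kg/min × -533.33 kJ/kg = -140270 kJ/min
|Q| = 2337.8 kW = 8415.9 MJ/h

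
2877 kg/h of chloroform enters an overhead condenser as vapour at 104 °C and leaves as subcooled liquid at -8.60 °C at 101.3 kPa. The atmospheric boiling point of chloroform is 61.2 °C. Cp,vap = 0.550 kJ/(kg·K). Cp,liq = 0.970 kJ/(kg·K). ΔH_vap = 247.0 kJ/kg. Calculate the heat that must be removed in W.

Q_c = 270000 W

vapour 104→61.2 °C: -23.54 kJ/kg
condensation at 61.2 °C: -247 kJ/kg
liquid 61.2→-8.60 °C: -67.706 kJ/kg
Δh = -23.54 + -247 + -67.706 = -338.25 kJ/kg
Q = ṁ·Δh = 2877 kg/h × -338.25 kJ/kg = -973130 kJ/h
|Q| = 270.31 kW = 270310 W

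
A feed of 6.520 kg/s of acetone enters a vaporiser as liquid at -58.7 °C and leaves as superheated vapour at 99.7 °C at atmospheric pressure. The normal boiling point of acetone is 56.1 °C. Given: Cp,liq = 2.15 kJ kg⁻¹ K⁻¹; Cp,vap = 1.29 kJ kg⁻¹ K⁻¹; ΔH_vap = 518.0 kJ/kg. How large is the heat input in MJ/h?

Q = 19300 MJ/h

liquid -58.7→56.1 °C: 246.82 kJ/kg
vaporisation at 56.1 °C: 518 kJ/kg
vapour 56.1→99.7 °C: 56.244 kJ/kg
Δh = 246.82 + 518 + 56.244 = 821.06 kJ/kg
Q = ṁ·Δh = 6.520 kg/s × 821.06 kJ/kg = 5353.3 kJ/s
|Q| = 5353.3 kW = 19272 MJ/h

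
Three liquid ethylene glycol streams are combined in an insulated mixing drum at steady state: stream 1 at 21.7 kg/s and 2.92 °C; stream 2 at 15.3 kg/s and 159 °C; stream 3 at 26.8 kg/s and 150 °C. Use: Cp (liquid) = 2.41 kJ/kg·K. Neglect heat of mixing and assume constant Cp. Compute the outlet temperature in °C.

Energy balance with Q = 0: Σ ṁᵢCp,ᵢ(T_out − Tᵢ) = 0
T_out = Σ ṁᵢCp,ᵢTᵢ / Σ ṁᵢCp,ᵢ
      = 15704 / 153.76 = 102.13 °C

T_out = 102 °C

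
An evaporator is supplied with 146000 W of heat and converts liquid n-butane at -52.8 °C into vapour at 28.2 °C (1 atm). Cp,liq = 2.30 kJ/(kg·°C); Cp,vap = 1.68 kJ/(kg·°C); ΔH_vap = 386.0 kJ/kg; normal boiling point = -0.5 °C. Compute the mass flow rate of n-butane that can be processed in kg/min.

Δh = 2.30×(-0.5−-52.8) + 386.0 + 1.68×(28.2−-0.5) = 554.51 kJ/kg
Q = 146000 W = 146 kJ/s = 8760 kJ/min
ṁ = Q/Δh = 8760 / 554.51 = 15.798 kg/min

ṁ = 15.8 kg/min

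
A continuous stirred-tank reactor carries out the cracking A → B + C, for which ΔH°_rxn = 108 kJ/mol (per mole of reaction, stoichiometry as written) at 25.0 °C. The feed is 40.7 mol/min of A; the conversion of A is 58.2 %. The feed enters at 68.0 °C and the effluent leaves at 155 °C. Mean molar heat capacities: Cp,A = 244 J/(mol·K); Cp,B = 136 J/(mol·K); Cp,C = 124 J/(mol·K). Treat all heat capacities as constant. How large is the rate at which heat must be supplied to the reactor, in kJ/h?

Q_in = 208000 kJ/h

Extent of reaction ξ = 0.582 × 40.7 = 23.687 mol/min
Reaction term: ξ·ΔH°_rxn = 23.687 × 108 = 2558.2 kJ/min
Sensible, feed 68.0→25 °C: -427.02 kJ/min
Outlet flows (mol/min): A 17.013, B 23.687, C 23.687
Sensible, products 25→155 °C: 1340.3 kJ/min
Q = ΔH = 3471.5 kJ/min = 57.858 kW
Heat supplied = 208290 kJ/h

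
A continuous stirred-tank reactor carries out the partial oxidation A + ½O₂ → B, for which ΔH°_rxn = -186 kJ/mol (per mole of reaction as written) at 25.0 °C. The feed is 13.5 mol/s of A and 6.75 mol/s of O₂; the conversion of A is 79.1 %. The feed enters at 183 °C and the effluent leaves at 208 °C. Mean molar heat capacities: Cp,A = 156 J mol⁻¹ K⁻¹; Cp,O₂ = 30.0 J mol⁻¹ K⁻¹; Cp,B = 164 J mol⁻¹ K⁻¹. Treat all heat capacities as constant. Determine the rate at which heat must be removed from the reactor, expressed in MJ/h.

Q_out = 6990 MJ/h

Extent of reaction ξ = 0.791 × 13.5 = 10.678 mol/s
Reaction term: ξ·ΔH°_rxn = 10.678 × -186 = -1986.2 kJ/s
Sensible, feed 183→25 °C: -364.74 kJ/s
Outlet flows (mol/s): A 2.8215, O₂ 1.4108, B 10.678
Sensible, products 25→208 °C: 408.78 kJ/s
Q = ΔH = -1942.2 kJ/s = -1942.2 kW
Heat removed = 6991.8 MJ/h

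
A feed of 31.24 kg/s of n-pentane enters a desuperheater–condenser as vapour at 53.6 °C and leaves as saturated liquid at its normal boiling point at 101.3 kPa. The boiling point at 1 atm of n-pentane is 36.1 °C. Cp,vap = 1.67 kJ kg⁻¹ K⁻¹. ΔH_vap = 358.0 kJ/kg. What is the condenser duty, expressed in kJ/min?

Q_c = 726000 kJ/min

vapour 53.6→36.1 °C: -29.225 kJ/kg
condensation at 36.1 °C: -358 kJ/kg
Δh = -29.225 + -358 = -387.23 kJ/kg
Q = ṁ·Δh = 31.24 kg/s × -387.23 kJ/kg = -12097 kJ/s
|Q| = 12097 kW = 725810 kJ/min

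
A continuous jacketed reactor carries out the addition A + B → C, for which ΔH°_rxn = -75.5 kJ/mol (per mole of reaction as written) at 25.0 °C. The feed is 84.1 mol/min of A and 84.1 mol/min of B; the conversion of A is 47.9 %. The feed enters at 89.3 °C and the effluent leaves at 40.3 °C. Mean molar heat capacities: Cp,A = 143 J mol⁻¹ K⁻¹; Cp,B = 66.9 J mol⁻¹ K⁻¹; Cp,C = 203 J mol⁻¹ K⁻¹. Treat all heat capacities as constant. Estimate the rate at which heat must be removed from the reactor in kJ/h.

Extent of reaction ξ = 0.479 × 84.1 = 40.284 mol/min
Reaction term: ξ·ΔH°_rxn = 40.284 × -75.5 = -3041.4 kJ/min
Sensible, feed 89.3→25 °C: -1135.1 kJ/min
Outlet flows (mol/min): A 43.816, B 43.816, C 40.284
Sensible, products 25→40.3 °C: 265.83 kJ/min
Q = ΔH = -3910.7 kJ/min = -65.178 kW
Heat removed = 234640 kJ/h

Q_out = 235000 kJ/h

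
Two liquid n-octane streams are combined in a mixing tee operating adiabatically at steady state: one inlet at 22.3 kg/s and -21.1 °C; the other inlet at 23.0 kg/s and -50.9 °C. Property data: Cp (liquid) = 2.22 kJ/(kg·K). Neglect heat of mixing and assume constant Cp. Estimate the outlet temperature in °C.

T_out = -36.2 °C

Energy balance with Q = 0: Σ ṁᵢCp,ᵢ(T_out − Tᵢ) = 0
T_out = Σ ṁᵢCp,ᵢTᵢ / Σ ṁᵢCp,ᵢ
      = -3643.5 / 100.57 = -36.23 °C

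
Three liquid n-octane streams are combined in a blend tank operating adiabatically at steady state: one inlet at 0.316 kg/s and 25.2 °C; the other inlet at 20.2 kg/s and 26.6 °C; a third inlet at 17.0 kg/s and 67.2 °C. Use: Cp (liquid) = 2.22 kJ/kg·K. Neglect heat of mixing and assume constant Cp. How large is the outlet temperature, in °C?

T_out = 45.0 °C

No heat crosses the boundary, so H_out = H_in.
Σ ṁᵢCp,ᵢTᵢ = 0.316×2.22×25.2 + 20.2×2.22×26.6 + 17.0×2.22×67.2 = 3746.7
Σ ṁᵢCp,ᵢ = 0.316×2.22 + 20.2×2.22 + 17.0×2.22 = 83.286
T_out = 3746.7 / 83.286 = 44.986 °C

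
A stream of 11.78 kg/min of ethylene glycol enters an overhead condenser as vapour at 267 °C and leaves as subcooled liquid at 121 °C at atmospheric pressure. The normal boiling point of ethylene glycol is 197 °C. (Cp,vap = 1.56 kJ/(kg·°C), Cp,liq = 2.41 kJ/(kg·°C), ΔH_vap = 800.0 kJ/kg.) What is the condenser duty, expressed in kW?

Q_c = 214 kW

vapour 267→197 °C: -109.2 kJ/kg
condensation at 197 °C: -800 kJ/kg
liquid 197→121 °C: -183.16 kJ/kg
Δh = -109.2 + -800 + -183.16 = -1092.4 kJ/kg
Q = ṁ·Δh = 11.78 kg/min × -1092.4 kJ/kg = -12868 kJ/min
|Q| = 214.47 kW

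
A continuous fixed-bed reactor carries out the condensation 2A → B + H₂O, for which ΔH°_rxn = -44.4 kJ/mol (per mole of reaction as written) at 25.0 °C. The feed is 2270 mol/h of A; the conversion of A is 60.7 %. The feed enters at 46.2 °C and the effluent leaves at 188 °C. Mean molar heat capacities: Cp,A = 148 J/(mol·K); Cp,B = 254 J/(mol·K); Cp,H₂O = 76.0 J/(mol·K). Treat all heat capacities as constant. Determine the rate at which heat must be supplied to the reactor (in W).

Extent of reaction ξ = 0.607 × 2270 / 2 = 688.94 mol/h
Reaction term: ξ·ΔH°_rxn = 688.94 × -44.4 = -30589 kJ/h
Sensible, feed 46.2→25 °C: -7122.4 kJ/h
Outlet flows (mol/h): A 892.11, B 688.94, H₂O 688.94
Sensible, products 25→188 °C: 58580 kJ/h
Q = ΔH = 20868 kJ/h = 5.7967 kW
Heat supplied = 5796.7 W

Q_in = 5800 W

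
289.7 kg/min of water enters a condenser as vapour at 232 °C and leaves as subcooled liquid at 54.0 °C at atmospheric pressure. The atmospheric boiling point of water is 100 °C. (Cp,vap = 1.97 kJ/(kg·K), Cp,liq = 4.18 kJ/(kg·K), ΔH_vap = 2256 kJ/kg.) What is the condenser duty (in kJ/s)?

vapour 232→100 °C: -260.04 kJ/kg
condensation at 100 °C: -2256 kJ/kg
liquid 100→54.0 °C: -192.28 kJ/kg
Δh = -260.04 + -2256 + -192.28 = -2708.3 kJ/kg
Q = ṁ·Δh = 289.7 kg/min × -2708.3 kJ/kg = -784600 kJ/min
|Q| = 13077 kW

Q_c = 13100 kJ/s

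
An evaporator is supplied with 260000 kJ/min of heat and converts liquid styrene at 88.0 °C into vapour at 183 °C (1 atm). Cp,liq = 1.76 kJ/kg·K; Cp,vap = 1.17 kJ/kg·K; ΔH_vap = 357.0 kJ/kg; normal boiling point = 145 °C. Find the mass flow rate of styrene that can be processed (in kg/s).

ṁ = 8.64 kg/s

Δh = 1.76×(145−88.0) + 357.0 + 1.17×(183−145) = 501.78 kJ/kg
Q = 260000 kJ/min = 4333.3 kJ/s = 4333.3 kJ/s
ṁ = Q/Δh = 4333.3 / 501.78 = 8.6359 kg/s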